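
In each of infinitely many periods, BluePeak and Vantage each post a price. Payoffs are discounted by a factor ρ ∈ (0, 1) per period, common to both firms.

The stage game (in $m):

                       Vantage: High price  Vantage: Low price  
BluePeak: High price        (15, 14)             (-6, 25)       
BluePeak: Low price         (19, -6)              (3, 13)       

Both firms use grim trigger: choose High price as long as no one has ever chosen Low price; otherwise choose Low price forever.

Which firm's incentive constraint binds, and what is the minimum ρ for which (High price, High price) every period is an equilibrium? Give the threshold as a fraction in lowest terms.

Vantage; ρ ≥ 11/12

BluePeak's threshold: (19−15)/(19−3) = 1/4.
Vantage's threshold: (25−14)/(25−13) = 11/12.
1/4 < 11/12, so Vantage binds and ρ* = 11/12.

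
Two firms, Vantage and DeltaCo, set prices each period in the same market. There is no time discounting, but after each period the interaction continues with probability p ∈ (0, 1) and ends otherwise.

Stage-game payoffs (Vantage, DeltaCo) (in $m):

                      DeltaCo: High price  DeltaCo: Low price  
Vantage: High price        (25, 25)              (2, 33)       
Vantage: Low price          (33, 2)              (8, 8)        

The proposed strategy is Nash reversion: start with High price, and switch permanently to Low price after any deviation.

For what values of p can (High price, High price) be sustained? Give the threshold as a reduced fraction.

Expected cooperation value is 25 + p·25 + p²·25 + … = 25/(1−p); deviation gives 33 + p·8/(1−p).
25 ≥ 33(1−p) + 8p ⇒ 25p ≥ 8 ⇒ p ≥ 8/25.

8/25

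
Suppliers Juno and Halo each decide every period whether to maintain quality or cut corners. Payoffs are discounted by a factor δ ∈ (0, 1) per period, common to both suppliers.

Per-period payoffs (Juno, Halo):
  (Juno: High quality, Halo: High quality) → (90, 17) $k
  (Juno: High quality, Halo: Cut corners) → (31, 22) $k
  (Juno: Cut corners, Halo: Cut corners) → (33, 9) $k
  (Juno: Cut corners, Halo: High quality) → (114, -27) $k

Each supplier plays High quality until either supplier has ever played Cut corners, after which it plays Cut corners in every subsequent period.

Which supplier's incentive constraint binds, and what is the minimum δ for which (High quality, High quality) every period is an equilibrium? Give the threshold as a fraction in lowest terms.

For Juno: deviation gain 114−90 = 24, per-period punishment loss 90−33 = 57. IC gives δ ≥ 24/81 = 8/27.
For Halo: gain 5, loss 8 per period, so δ ≥ 5/13.
The tighter constraint is Halo's, so cooperation needs δ ≥ 5/13.

Halo; δ ≥ 5/13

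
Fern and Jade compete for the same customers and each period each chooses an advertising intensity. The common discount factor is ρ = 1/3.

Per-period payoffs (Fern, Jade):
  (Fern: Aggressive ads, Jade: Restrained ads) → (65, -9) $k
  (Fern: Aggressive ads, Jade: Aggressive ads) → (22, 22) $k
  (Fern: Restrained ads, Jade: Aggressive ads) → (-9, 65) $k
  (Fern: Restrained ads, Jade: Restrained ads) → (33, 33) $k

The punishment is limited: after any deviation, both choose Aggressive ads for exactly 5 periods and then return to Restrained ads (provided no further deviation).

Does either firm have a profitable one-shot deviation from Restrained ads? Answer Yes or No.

A one-shot deviation gives 65 now, then 22 for 5 periods, then back to 33.
Gain from deviating: (65−33) today; loss: (33−22) in each of the next 5 periods.
No-deviation condition: (33−22)(ρ+…+ρ^5) ≥ 65−33, i.e. ρ+…+ρ^5 ≥ 32/11.
At ρ = 1/3: ρ+…+ρ^5 = 0.4979 < 2.9091.
So cooperation is not sustainable.

Yes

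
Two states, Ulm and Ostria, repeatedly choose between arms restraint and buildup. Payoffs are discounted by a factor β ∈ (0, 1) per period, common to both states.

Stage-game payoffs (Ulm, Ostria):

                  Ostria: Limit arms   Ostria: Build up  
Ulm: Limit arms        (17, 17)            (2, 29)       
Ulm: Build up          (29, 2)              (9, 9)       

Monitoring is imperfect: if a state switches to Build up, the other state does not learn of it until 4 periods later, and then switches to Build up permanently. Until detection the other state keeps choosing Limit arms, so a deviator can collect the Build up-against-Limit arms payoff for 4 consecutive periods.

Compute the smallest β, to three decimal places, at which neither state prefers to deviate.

Deviating for the 4 undetected periods gains 29−17 = 12 per period over cooperation, then loses 17−9 = 8 per period forever once punishment starts.
Gain: 12(1 + β + … + β^3); loss: 8·β^4/(1−β).
No profitable deviation ⇔ 12(1−β^4) ≤ 8·β^4, i.e. β^4 ≥ 12/(12+8) = 3/5.
Hence β ≥ (3/5)^(1/4) ≈ 0.880.

0.880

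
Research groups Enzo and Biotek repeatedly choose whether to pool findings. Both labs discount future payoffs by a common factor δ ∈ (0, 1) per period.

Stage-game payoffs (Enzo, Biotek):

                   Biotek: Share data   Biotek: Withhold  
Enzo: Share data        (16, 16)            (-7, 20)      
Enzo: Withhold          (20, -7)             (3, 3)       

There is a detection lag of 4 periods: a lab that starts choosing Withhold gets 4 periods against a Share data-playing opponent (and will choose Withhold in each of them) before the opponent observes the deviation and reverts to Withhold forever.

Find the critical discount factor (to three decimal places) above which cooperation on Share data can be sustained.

0.696

A deviator earns 20 for 4 periods, then 3 forever; cooperating earns 16 forever. Multiplying the IC by (1−δ):
16 ≥ 20(1−δ^4) + 3δ^4, so 17·δ^4 ≥ 4 and δ^4 ≥ 4/17.
δ ≥ (4/17)^(1/4) ≈ 0.696.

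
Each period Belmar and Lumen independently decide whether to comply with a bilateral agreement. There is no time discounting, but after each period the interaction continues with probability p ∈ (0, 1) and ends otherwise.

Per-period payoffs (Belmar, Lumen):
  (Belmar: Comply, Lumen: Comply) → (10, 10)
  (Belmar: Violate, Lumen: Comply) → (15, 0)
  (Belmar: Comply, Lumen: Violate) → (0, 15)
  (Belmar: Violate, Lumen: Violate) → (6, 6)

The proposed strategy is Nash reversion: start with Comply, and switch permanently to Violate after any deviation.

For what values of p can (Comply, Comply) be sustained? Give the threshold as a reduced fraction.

5/9

Expected cooperation value is 10 + p·10 + p²·10 + … = 10/(1−p); deviation gives 15 + p·6/(1−p).
10 ≥ 15(1−p) + 6p ⇒ 9p ≥ 5 ⇒ p ≥ 5/9.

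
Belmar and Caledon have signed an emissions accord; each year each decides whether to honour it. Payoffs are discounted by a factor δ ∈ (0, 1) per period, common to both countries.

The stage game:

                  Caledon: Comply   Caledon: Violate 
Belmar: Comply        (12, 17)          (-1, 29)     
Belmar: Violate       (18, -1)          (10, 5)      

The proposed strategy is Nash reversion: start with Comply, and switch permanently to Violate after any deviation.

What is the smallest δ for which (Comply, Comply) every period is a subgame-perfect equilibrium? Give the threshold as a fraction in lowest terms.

For Belmar: deviation gain 18−12 = 6, per-period punishment loss 12−10 = 2. IC gives δ ≥ 6/8 = 3/4.
For Caledon: gain 12, loss 12 per period, so δ ≥ 12/24 = 1/2.
The tighter constraint is Belmar's, so cooperation needs δ ≥ 3/4.

3/4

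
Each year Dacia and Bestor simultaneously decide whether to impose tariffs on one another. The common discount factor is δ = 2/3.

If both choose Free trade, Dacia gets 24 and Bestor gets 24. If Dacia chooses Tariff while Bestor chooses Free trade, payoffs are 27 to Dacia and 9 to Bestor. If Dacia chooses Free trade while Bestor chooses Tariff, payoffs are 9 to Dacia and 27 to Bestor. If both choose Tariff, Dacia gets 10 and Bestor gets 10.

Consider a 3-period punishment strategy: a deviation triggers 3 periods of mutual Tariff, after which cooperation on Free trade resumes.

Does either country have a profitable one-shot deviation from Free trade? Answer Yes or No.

A one-shot deviation gives 27 now, then 10 for 3 periods, then back to 24.
Gain from deviating: (27−24) today; loss: (24−10) in each of the next 3 periods.
No-deviation condition: (24−10)(δ+…+δ^3) ≥ 27−24, i.e. δ+…+δ^3 ≥ 3/14.
At δ = 2/3: δ+…+δ^3 = 1.4074 ≥ 0.2143.
So cooperation is sustainable.

No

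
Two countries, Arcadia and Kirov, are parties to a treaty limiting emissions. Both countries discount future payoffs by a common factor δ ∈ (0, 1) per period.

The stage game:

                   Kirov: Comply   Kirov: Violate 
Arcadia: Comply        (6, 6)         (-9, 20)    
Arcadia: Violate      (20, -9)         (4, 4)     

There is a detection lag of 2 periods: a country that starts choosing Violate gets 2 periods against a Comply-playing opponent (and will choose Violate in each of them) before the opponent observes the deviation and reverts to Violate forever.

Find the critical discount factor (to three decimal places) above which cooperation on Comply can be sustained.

0.935

Deviating for the 2 undetected periods gains 20−6 = 14 per period over cooperation, then loses 6−4 = 2 per period forever once punishment starts.
Gain: 14(1 + δ + … + δ^1); loss: 2·δ^2/(1−δ).
No profitable deviation ⇔ 14(1−δ^2) ≤ 2·δ^2, i.e. δ^2 ≥ 14/(14+2) = 7/8.
Hence δ ≥ (7/8)^(1/2) ≈ 0.935.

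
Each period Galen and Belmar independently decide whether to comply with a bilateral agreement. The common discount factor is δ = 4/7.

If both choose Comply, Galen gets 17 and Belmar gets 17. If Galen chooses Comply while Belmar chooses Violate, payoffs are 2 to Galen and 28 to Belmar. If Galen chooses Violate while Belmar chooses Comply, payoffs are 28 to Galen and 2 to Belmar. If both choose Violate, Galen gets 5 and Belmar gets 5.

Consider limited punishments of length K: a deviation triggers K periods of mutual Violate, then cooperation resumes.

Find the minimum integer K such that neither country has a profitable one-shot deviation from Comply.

3

Need Σ_{k=1}^{K} δ^k ≥ (28−17)/(17−5) = 0.9167 at δ = 4/7.
At K = 2 the sum is 0.8980 < 0.9167; at K = 3 it is 1.0845 ≥ 0.9167.
So the minimum punishment length is K = 3.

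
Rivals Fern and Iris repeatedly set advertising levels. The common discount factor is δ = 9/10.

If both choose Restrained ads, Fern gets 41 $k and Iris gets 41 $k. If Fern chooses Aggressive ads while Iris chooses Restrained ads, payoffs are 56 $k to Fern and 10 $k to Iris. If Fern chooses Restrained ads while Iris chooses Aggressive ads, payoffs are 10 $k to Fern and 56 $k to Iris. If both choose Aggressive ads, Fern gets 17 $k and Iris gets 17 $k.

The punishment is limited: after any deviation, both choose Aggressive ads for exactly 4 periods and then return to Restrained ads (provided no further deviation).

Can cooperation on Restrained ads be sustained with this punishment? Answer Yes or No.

A one-shot deviation gives 56 now, then 17 for 4 periods, then back to 41.
Gain from deviating: (56−41) today; loss: (41−17) in each of the next 4 periods.
No-deviation condition: (41−17)(δ+…+δ^4) ≥ 56−41, i.e. δ+…+δ^4 ≥ 5/8.
At δ = 9/10: δ+…+δ^4 = 3.0951 ≥ 0.6250.
So cooperation is sustainable.

Yes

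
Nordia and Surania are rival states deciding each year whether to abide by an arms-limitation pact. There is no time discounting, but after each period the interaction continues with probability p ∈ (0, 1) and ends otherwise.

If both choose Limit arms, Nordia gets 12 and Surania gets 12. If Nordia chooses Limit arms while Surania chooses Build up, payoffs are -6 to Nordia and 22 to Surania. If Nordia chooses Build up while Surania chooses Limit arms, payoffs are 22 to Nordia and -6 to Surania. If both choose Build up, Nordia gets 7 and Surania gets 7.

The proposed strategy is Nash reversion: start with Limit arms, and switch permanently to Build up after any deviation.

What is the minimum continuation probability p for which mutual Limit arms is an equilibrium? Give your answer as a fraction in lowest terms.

2/3

With no time discounting, the continuation probability p plays the role of the discount factor.
Grim-trigger IC: 12/(1−p) ≥ 22 + 7p/(1−p) ⇒ p ≥ (22−12)/(22−7) = 2/3.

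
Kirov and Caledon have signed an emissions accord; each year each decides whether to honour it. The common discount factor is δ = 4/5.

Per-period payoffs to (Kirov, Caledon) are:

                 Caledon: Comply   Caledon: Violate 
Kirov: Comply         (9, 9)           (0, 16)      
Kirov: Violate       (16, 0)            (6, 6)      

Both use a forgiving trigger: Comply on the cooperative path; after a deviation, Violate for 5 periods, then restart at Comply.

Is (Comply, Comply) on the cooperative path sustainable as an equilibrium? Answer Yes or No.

A one-shot deviation gives 16 now, then 6 for 5 periods, then back to 9.
Gain from deviating: (16−9) today; loss: (9−6) in each of the next 5 periods.
No-deviation condition: (9−6)(δ+…+δ^5) ≥ 16−9, i.e. δ+…+δ^5 ≥ 7/3.
At δ = 4/5: δ+…+δ^5 = 2.6893 ≥ 2.3333.
So cooperation is sustainable.

Yes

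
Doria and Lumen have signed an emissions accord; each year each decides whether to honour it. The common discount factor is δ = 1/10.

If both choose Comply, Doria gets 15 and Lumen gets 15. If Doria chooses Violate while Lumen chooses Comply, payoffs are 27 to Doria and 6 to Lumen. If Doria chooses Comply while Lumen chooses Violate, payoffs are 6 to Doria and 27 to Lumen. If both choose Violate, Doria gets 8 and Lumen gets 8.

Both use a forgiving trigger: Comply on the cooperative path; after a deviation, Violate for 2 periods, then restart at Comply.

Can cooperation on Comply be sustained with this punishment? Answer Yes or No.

A one-shot deviation gives 27 now, then 8 for 2 periods, then back to 15.
Gain from deviating: (27−15) today; loss: (15−8) in each of the next 2 periods.
No-deviation condition: (15−8)(δ+…+δ^2) ≥ 27−15, i.e. δ+…+δ^2 ≥ 12/7.
At δ = 1/10: δ+…+δ^2 = 0.1100 < 1.7143.
So cooperation is not sustainable.

No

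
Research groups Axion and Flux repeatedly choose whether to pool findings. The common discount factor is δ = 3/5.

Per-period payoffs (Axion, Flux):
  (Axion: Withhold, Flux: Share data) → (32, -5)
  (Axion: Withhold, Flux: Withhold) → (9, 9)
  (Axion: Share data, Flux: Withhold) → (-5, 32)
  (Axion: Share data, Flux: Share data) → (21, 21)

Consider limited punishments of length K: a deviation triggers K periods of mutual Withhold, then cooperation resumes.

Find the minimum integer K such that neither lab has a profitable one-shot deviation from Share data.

2

Need Σ_{k=1}^{K} δ^k ≥ (32−21)/(21−9) = 0.9167 at δ = 3/5.
At K = 1 the sum is 0.6000 < 0.9167; at K = 2 it is 0.9600 ≥ 0.9167.
So the minimum punishment length is K = 2.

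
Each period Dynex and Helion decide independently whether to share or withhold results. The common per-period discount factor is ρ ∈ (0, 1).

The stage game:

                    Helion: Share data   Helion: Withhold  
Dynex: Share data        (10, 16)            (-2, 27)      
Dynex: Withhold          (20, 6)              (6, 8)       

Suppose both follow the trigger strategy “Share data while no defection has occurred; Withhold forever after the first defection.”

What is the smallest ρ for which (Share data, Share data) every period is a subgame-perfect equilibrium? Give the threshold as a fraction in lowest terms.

Dynex's threshold: (20−10)/(20−6) = 5/7.
Helion's threshold: (27−16)/(27−8) = 11/19.
5/7 > 11/19, so Dynex binds and ρ* = 5/7.

5/7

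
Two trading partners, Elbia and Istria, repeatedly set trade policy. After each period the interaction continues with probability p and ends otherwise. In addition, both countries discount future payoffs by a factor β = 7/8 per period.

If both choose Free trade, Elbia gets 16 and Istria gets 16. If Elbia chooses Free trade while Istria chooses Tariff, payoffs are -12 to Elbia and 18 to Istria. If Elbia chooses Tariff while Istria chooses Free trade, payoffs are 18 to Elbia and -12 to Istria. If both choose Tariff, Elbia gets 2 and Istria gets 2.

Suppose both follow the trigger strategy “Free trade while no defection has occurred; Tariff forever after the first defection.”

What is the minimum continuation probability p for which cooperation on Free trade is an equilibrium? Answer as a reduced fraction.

Expected continuation weight on next period's payoff is β·p = 7/8·p, which plays the role of the discount factor.
Cooperation requires 7/8·p ≥ (18−16)/(18−2) = 1/8, hence p ≥ 1/7.

1/7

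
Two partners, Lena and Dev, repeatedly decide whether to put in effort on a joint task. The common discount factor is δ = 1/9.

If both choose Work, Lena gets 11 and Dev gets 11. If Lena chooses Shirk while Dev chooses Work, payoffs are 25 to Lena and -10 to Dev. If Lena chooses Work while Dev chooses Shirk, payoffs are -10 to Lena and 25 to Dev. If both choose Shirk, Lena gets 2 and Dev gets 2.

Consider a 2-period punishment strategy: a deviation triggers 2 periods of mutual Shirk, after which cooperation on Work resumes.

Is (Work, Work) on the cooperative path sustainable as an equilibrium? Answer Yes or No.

A one-shot deviation gives 25 now, then 2 for 2 periods, then back to 11.
Gain from deviating: (25−11) today; loss: (11−2) in each of the next 2 periods.
No-deviation condition: (11−2)(δ+…+δ^2) ≥ 25−11, i.e. δ+…+δ^2 ≥ 14/9.
At δ = 1/9: δ+…+δ^2 = 0.1235 < 1.5556.
So cooperation is not sustainable.

No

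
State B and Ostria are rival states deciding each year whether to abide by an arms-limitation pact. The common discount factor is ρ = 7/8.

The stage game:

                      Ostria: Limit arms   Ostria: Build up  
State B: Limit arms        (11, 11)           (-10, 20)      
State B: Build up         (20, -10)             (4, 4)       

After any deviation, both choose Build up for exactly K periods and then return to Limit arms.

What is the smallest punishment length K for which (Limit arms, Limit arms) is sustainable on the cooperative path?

No profitable deviation requires (11−4)(ρ+…+ρ^K) ≥ 20−11, i.e. ρ+…+ρ^K ≥ 9/7 ≈ 1.2857.
With ρ = 7/8, the partial sums are K=1: 0.8750, K=2: 1.6406.
K = 2 is the first length at which the sum reaches 1.2857.

2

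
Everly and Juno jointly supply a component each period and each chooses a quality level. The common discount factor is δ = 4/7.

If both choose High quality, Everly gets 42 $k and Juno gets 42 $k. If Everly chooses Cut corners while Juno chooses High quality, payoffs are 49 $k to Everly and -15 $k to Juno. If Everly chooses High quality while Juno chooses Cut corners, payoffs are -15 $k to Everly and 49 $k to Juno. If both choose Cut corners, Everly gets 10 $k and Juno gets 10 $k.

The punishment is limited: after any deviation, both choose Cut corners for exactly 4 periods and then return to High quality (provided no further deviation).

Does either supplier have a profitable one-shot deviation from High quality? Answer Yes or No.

A one-shot deviation gives 49 now, then 10 for 4 periods, then back to 42.
Gain from deviating: (49−42) today; loss: (42−10) in each of the next 4 periods.
No-deviation condition: (42−10)(δ+…+δ^4) ≥ 49−42, i.e. δ+…+δ^4 ≥ 7/32.
At δ = 4/7: δ+…+δ^4 = 1.1912 ≥ 0.2188.
So cooperation is sustainable.

No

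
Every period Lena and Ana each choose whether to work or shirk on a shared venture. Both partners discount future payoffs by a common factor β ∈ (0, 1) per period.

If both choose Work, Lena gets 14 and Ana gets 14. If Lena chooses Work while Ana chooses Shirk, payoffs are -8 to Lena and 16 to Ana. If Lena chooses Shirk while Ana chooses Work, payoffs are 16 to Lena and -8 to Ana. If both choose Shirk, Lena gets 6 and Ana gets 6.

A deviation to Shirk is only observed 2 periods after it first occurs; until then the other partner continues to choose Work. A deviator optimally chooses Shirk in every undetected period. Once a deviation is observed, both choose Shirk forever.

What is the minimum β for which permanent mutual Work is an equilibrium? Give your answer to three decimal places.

0.447

A deviator earns 16 for 2 periods, then 6 forever; cooperating earns 14 forever. Multiplying the IC by (1−β):
14 ≥ 16(1−β^2) + 6β^2, so 10·β^2 ≥ 2 and β^2 ≥ 1/5.
β ≥ (1/5)^(1/2) ≈ 0.447.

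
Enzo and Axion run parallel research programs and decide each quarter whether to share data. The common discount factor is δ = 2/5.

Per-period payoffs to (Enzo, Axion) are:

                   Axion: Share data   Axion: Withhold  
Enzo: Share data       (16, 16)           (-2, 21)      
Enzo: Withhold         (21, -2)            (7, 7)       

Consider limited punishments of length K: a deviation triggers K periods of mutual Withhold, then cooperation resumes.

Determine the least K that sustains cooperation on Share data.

2

Need Σ_{k=1}^{K} δ^k ≥ (21−16)/(16−7) = 0.5556 at δ = 2/5.
At K = 1 the sum is 0.4000 < 0.5556; at K = 2 it is 0.5600 ≥ 0.5556.
So the minimum punishment length is K = 2.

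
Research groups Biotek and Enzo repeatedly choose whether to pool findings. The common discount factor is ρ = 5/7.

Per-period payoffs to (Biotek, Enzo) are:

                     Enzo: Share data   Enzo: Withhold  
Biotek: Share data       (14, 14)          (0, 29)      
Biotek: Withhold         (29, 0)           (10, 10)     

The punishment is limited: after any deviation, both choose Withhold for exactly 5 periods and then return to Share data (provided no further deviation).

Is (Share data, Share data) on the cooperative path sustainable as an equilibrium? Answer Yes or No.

A one-shot deviation gives 29 now, then 10 for 5 periods, then back to 14.
Gain from deviating: (29−14) today; loss: (14−10) in each of the next 5 periods.
No-deviation condition: (14−10)(ρ+…+ρ^5) ≥ 29−14, i.e. ρ+…+ρ^5 ≥ 15/4.
At ρ = 5/7: ρ+…+ρ^5 = 2.0352 < 3.7500.
So cooperation is not sustainable.

No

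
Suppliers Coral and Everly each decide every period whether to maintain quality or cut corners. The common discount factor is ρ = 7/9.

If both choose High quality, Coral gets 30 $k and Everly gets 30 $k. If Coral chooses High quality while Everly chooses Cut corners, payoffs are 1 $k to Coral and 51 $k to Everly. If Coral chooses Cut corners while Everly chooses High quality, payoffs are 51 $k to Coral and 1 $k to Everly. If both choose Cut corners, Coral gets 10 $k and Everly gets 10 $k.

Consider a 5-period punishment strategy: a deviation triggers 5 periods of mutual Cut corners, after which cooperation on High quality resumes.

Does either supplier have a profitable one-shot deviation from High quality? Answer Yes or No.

No

IC: ρ+…+ρ^5 ≥ (51−30)/(30−10) = 21/20.
At ρ = 7/9: partial sum = 2.5038 ≥ 1.0500. Cooperation sustainable.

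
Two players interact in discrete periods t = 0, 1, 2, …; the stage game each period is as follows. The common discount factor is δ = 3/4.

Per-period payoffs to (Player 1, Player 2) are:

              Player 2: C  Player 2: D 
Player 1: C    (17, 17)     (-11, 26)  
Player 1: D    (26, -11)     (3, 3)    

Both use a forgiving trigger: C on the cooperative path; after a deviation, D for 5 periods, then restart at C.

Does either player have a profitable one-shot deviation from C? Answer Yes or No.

No

A one-shot deviation gives 26 now, then 3 for 5 periods, then back to 17.
Gain from deviating: (26−17) today; loss: (17−3) in each of the next 5 periods.
No-deviation condition: (17−3)(δ+…+δ^5) ≥ 26−17, i.e. δ+…+δ^5 ≥ 9/14.
At δ = 3/4: δ+…+δ^5 = 2.2881 ≥ 0.6429.
So cooperation is sustainable.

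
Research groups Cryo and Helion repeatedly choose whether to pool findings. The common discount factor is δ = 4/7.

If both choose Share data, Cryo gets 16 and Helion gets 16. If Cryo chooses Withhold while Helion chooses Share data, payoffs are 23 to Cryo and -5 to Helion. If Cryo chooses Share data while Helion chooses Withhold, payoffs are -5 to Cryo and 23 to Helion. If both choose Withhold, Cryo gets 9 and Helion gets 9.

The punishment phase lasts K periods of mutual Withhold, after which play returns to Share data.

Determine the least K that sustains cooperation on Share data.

IC: δ(1−δ^K)/(1−δ) ≥ (23−16)/(16−9) = 1.
With δ = 4/7: need 1 − δ^K ≥ 1·(1−4/7)/(4/7), i.e. δ^K ≤ 0.2500.
Since (4/7)^2 = 0.3265 and (4/7)^3 = 0.1866, the smallest such K is 3.

3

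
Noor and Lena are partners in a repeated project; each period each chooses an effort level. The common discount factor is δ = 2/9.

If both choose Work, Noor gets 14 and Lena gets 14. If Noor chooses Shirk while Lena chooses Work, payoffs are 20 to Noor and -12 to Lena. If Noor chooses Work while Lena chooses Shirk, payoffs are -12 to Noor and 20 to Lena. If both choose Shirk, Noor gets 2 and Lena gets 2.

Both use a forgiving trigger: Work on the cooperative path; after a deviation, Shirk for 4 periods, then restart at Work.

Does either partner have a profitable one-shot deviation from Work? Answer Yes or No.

IC: δ+…+δ^4 ≥ (20−14)/(14−2) = 1/2.
At δ = 2/9: partial sum = 0.2850 < 0.5000. Cooperation not sustainable.

Yes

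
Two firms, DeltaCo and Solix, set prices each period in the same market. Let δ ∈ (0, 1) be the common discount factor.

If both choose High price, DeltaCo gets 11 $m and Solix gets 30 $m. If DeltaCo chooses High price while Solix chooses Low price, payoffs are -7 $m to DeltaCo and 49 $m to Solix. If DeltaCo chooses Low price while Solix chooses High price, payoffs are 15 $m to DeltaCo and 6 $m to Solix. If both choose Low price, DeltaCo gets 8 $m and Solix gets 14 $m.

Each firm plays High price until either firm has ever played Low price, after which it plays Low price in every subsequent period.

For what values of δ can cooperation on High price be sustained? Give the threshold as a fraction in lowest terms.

4/7

For DeltaCo: deviation gain 15−11 = 4, per-period punishment loss 11−8 = 3. IC gives δ ≥ 4/7.
For Solix: gain 19, loss 16 per period, so δ ≥ 19/35.
The tighter constraint is DeltaCo's, so cooperation needs δ ≥ 4/7.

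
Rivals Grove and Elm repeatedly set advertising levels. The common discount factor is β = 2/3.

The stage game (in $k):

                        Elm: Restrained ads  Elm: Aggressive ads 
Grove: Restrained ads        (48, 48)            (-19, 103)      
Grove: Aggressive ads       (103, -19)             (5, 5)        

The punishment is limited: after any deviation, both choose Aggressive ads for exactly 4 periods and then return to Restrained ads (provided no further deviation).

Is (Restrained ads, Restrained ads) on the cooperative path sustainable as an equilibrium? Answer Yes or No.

IC: β+…+β^4 ≥ (103−48)/(48−5) = 55/43.
At β = 2/3: partial sum = 1.6049 ≥ 1.2791. Cooperation sustainable.

Yes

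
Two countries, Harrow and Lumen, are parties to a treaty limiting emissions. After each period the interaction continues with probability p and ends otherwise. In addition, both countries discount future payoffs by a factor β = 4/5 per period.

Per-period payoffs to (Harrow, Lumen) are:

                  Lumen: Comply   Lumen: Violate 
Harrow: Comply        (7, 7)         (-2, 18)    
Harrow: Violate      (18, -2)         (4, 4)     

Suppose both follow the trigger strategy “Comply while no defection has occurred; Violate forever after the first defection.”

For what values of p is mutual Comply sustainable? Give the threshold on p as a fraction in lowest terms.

With continuation probability p and discount β, the effective per-period discount factor is βp.
Grim-trigger IC: βp ≥ (18−7)/(18−4) = 11/14.
So p ≥ (11/14)/(4/5) = 55/56.

55/56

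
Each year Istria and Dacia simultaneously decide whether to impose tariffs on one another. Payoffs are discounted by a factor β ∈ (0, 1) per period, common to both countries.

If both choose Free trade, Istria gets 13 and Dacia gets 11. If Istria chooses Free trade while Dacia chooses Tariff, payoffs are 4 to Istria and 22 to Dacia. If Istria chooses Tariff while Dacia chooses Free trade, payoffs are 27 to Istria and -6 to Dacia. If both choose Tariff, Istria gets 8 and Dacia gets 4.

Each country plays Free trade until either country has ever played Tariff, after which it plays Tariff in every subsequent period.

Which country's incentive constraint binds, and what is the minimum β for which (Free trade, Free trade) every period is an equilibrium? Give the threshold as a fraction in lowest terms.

Istria; β ≥ 14/19

Istria: cooperation gives 13 each period; deviation gives 27 once then 8 forever.
  13/(1−β) ≥ 27 + 8β/(1−β) ⇒ β ≥ 14/19.
Dacia: cooperation gives 11 each period; deviation gives 22 once then 4 forever.
  β ≥ 11/18.
Both must hold, so the binding constraint is Istria's: β ≥ 14/19.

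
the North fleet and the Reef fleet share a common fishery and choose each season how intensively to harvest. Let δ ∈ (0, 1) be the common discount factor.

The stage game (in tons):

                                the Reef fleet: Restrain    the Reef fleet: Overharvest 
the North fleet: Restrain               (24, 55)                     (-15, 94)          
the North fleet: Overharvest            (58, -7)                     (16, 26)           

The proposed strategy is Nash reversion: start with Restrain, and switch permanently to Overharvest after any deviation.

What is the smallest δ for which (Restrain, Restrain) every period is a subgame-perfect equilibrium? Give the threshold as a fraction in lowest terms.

17/21

For the North fleet: deviation gain 58−24 = 34, per-period punishment loss 24−16 = 8. IC gives δ ≥ 34/42 = 17/21.
For the Reef fleet: gain 39, loss 29 per period, so δ ≥ 39/68.
The tighter constraint is the North fleet's, so cooperation needs δ ≥ 17/21.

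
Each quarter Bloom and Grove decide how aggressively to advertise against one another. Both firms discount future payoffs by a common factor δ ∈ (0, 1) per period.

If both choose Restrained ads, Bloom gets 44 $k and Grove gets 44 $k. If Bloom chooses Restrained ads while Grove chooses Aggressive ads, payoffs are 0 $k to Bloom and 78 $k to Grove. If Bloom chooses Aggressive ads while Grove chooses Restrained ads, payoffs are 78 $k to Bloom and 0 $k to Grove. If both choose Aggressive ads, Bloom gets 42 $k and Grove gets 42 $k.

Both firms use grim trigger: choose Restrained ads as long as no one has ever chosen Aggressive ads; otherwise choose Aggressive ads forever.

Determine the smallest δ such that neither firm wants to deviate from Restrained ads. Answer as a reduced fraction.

One-period gain from deviating is 78 − 44 = 34. The loss is 44 − 42 = 2 in every subsequent period, with present value 2·δ/(1−δ).
Deviation is unprofitable when 2·δ/(1−δ) ≥ 34, i.e. δ/(1−δ) ≥ 17.
Equivalently δ ≥ 34/(34+2) = 17/18.

17/18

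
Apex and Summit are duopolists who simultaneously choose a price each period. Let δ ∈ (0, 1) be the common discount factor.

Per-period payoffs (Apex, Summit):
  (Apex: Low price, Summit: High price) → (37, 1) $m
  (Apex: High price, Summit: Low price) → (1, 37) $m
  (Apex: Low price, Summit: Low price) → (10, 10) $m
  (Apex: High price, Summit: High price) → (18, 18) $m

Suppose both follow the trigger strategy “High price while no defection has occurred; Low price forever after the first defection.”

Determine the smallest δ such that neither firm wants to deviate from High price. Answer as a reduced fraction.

19/27

Under grim trigger the critical discount factor is (T−C)/(T−P) with T = 37, C = 18, P = 10.
δ* = (37−18)/(37−10) = 19/27.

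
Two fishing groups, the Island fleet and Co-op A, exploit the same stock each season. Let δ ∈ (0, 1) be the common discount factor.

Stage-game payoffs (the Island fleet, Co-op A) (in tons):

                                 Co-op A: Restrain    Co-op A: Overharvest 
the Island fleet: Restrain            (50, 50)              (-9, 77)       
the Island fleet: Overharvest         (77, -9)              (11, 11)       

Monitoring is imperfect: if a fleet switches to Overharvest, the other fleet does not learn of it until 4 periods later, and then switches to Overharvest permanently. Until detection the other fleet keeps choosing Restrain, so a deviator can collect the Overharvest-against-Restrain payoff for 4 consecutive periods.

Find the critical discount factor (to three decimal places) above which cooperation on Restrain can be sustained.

A deviator earns 77 for 4 periods, then 11 forever; cooperating earns 50 forever. Multiplying the IC by (1−δ):
50 ≥ 77(1−δ^4) + 11δ^4, so 66·δ^4 ≥ 27 and δ^4 ≥ 9/22.
δ ≥ (9/22)^(1/4) ≈ 0.800.

0.800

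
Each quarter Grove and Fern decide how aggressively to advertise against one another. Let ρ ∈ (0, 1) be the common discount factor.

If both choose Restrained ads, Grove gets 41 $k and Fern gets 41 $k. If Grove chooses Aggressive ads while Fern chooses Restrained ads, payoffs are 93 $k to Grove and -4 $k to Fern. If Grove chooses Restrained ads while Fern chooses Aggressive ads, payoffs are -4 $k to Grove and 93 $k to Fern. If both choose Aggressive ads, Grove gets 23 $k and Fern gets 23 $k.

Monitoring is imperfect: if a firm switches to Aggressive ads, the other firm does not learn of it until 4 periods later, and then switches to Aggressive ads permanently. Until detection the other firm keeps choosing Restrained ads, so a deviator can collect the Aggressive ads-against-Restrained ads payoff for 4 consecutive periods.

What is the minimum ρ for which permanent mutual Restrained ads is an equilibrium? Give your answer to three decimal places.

Deviating for the 4 undetected periods gains 93−41 = 52 per period over cooperation, then loses 41−23 = 18 per period forever once punishment starts.
Gain: 52(1 + ρ + … + ρ^3); loss: 18·ρ^4/(1−ρ).
No profitable deviation ⇔ 52(1−ρ^4) ≤ 18·ρ^4, i.e. ρ^4 ≥ 52/(52+18) = 26/35.
Hence ρ ≥ (26/35)^(1/4) ≈ 0.928.

0.928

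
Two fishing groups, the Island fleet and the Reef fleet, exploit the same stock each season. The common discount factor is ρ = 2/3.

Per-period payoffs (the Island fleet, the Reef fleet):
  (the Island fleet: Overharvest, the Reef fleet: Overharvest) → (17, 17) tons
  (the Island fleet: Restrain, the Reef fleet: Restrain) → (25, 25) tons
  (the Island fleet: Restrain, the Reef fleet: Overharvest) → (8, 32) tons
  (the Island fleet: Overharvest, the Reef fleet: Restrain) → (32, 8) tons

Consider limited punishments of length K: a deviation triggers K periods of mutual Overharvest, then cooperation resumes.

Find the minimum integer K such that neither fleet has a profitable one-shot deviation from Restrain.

2

IC: ρ(1−ρ^K)/(1−ρ) ≥ (32−25)/(25−17) = 7/8.
With ρ = 2/3: need 1 − ρ^K ≥ 7/8·(1−2/3)/(2/3), i.e. ρ^K ≤ 0.5625.
Since (2/3)^1 = 0.6667 and (2/3)^2 = 0.4444, the smallest such K is 2.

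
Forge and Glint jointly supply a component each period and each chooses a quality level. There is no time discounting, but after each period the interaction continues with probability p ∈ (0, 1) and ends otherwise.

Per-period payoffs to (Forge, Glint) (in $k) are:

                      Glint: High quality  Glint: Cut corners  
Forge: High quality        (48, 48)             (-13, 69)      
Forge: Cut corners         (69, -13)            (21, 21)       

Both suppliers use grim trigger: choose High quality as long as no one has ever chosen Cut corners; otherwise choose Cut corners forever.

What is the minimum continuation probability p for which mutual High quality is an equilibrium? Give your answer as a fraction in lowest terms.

7/16

With no time discounting, the continuation probability p plays the role of the discount factor.
Grim-trigger IC: 48/(1−p) ≥ 69 + 21p/(1−p) ⇒ p ≥ (69−48)/(69−21) = 7/16.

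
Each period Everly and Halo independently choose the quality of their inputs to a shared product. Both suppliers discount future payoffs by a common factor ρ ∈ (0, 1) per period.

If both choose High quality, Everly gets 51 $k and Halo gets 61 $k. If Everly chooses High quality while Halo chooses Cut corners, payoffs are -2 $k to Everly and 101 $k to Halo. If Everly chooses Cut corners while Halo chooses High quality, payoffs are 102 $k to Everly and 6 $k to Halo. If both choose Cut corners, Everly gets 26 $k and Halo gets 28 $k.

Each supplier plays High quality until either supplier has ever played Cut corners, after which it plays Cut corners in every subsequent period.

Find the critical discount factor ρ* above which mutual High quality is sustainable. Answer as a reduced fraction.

Everly's threshold: (102−51)/(102−26) = 51/76.
Halo's threshold: (101−61)/(101−28) = 40/73.
51/76 > 40/73, so Everly binds and ρ* = 51/76.

51/76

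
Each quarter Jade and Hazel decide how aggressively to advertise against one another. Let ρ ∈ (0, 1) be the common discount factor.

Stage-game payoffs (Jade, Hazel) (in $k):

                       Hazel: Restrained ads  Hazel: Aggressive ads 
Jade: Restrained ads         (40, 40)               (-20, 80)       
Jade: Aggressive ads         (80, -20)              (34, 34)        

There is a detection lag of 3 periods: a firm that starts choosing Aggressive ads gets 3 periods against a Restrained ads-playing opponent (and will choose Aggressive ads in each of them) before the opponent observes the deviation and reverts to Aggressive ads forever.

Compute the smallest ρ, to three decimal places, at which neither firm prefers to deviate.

A deviator earns 80 for 3 periods, then 34 forever; cooperating earns 40 forever. Multiplying the IC by (1−ρ):
40 ≥ 80(1−ρ^3) + 34ρ^3, so 46·ρ^3 ≥ 40 and ρ^3 ≥ 20/23.
ρ ≥ (20/23)^(1/3) ≈ 0.954.

0.954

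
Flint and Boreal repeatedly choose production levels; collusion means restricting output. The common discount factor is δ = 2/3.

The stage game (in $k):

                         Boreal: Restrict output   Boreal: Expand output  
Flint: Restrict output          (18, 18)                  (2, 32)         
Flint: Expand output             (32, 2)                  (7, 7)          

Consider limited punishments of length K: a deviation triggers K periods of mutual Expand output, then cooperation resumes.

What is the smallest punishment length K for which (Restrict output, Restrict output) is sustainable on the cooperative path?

Need Σ_{k=1}^{K} δ^k ≥ (32−18)/(18−7) = 1.2727 at δ = 2/3.
At K = 2 the sum is 1.1111 < 1.2727; at K = 3 it is 1.4074 ≥ 1.2727.
So the minimum punishment length is K = 3.

3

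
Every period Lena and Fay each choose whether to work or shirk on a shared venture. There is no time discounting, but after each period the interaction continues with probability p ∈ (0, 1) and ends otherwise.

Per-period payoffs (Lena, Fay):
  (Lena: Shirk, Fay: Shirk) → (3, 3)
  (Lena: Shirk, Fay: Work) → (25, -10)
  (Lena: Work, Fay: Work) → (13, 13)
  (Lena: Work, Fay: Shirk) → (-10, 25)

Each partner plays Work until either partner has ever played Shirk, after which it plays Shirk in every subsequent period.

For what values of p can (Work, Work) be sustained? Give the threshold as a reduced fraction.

With no time discounting, the continuation probability p plays the role of the discount factor.
Grim-trigger IC: 13/(1−p) ≥ 25 + 3p/(1−p) ⇒ p ≥ (25−13)/(25−3) = 6/11.

6/11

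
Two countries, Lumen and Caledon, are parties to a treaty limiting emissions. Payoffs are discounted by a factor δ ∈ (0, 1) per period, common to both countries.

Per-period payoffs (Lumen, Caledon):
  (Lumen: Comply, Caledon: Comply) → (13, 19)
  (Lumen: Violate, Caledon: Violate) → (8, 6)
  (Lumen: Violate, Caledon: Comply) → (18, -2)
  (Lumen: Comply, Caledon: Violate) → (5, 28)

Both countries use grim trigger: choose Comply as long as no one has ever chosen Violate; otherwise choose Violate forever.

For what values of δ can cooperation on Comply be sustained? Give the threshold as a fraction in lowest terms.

For Lumen: deviation gain 18−13 = 5, per-period punishment loss 13−8 = 5. IC gives δ ≥ 5/10 = 1/2.
For Caledon: gain 9, loss 13 per period, so δ ≥ 9/22.
The tighter constraint is Lumen's, so cooperation needs δ ≥ 1/2.

1/2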